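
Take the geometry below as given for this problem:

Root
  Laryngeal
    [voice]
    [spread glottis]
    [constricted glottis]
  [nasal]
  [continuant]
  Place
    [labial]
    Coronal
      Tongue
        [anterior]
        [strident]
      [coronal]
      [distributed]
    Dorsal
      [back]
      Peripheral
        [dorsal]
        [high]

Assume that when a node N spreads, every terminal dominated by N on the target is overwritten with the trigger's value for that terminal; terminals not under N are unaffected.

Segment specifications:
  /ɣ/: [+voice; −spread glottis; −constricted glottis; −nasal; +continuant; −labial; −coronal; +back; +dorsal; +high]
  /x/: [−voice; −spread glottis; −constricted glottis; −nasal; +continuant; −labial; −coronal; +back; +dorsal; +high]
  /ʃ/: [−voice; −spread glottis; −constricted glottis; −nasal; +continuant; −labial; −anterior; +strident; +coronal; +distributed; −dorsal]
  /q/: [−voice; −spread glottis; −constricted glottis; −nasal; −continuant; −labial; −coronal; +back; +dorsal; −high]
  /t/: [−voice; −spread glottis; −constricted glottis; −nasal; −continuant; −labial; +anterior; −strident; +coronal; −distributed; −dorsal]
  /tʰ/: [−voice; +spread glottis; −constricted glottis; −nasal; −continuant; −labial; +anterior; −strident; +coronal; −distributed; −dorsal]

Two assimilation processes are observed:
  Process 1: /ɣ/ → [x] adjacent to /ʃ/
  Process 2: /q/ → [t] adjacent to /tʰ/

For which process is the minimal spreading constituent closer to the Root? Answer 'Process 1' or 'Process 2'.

Process 2

Process 1: the feature that changes is [voice]; the minimal node is [voice] (depth 2).
Process 2: the features that change are [coronal], [anterior], [distributed], [strident], [dorsal], [high], [back]; the minimal node is Place (depth 1).
Depth 1 < depth 2; Process 2 involves the structurally higher constituent Place.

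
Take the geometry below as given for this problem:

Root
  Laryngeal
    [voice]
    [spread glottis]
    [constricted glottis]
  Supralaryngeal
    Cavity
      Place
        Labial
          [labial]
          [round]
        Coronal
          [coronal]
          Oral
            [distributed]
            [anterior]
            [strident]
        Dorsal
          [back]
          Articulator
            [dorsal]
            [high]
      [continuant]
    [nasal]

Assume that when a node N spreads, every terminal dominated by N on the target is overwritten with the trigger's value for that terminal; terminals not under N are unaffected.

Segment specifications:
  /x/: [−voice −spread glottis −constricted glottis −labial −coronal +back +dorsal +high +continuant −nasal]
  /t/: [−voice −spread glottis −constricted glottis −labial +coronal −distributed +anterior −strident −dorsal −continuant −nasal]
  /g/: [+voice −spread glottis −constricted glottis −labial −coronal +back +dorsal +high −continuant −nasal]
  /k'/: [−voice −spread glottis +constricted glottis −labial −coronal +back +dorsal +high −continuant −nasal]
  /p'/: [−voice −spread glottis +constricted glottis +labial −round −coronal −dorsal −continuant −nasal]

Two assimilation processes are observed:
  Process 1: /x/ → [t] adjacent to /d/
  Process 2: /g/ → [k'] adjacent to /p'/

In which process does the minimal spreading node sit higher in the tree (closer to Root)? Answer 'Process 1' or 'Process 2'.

Process 1 alters [continuant], [coronal], [anterior], [distributed], [strident], [dorsal], [high], [back]; the lowest common ancestor is Cavity (depth 2 from Root).
Process 2 alters [voice], [constricted glottis]; the lowest common ancestor is Laryngeal (depth 1 from Root).
Laryngeal (depth 1) sits above Cavity (depth 2), making Process 2 the one with the higher spreading node.

Process 2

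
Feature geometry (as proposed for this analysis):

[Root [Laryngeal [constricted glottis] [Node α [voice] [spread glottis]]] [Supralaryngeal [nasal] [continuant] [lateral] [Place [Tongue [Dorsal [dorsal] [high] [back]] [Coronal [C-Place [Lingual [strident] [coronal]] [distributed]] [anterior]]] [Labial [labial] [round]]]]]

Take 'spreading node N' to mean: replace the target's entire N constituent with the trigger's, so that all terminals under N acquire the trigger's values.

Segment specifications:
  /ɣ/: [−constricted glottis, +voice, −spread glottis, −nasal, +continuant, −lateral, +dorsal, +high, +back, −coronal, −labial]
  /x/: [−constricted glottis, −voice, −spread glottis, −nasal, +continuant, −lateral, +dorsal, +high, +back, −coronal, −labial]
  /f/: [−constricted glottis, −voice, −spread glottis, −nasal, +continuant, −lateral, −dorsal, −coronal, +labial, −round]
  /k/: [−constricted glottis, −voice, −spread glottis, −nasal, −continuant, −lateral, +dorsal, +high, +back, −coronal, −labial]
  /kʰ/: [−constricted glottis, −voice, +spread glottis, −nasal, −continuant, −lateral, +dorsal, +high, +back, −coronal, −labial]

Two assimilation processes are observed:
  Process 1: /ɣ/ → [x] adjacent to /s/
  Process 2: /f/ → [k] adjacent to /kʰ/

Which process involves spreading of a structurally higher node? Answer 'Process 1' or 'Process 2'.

Process 1 alters [voice]; the lowest dominating node is [voice] (depth 3 from Root).
Process 2 alters [continuant], [labial], [round], [dorsal], [high], [back]; the lowest common ancestor is Supralaryngeal (depth 1 from Root).
Supralaryngeal is closer to Root than [voice], so Process 2 spreads the higher node.

Process 2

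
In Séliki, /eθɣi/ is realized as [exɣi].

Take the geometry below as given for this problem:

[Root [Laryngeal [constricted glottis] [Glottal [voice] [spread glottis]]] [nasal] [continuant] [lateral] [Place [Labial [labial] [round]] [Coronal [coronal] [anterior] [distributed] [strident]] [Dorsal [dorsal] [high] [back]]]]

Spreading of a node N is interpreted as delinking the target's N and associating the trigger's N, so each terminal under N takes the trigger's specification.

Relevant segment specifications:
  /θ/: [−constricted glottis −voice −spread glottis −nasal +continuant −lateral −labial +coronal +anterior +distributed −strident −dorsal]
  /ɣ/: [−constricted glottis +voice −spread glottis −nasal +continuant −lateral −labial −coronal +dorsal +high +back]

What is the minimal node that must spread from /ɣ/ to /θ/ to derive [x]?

Place

Comparing /θ/ with its surface form [x], the features that change are [coronal], [anterior], [distributed], [strident], [dorsal], [high], [back].
In this geometry the lowest node dominating all of them is Place: every daughter of Place dominates only a proper subset, so no lower node suffices.
Spreading Place from /ɣ/ overwrites each of those terminals with /ɣ/'s values, yielding exactly [x].
Had Root spread, [voice] would have taken /ɣ/'s value; it stays as in /θ/, confirming the spreading constituent is exactly Place.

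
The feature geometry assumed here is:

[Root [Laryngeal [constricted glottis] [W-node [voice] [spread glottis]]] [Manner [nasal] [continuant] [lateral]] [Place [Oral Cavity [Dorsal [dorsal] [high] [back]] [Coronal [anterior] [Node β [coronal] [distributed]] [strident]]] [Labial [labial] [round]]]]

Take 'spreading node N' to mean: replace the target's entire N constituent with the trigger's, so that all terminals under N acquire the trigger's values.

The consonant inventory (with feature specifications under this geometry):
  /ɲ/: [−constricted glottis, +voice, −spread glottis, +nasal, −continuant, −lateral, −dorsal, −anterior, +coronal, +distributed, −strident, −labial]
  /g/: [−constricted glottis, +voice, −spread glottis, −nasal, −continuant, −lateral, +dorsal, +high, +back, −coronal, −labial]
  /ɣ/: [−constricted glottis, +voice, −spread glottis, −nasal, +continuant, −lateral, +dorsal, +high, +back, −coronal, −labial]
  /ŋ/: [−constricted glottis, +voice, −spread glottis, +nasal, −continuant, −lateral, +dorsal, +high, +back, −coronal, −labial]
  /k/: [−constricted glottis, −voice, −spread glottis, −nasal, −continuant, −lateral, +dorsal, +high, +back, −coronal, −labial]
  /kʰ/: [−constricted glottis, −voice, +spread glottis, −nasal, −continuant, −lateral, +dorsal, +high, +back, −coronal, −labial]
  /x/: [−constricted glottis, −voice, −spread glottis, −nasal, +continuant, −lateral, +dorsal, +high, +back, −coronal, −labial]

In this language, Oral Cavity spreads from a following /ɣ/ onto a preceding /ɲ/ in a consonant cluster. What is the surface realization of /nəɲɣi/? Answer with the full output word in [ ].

Terminals under Oral Cavity in this geometry: [dorsal], [high], [back], [anterior], [coronal], [distributed], [strident].
After delinking /ɲ/'s Oral Cavity and linking /ɣ/'s, the affected terminals become [+dorsal], [+high], [+back], [−coronal]; [constricted glottis], [voice], [spread glottis], … (outside Oral Cavity) are retained from /ɲ/.
The resulting bundle matches /ŋ/ in the inventory; substituting it for /ɲ/ gives [nəŋɣi].

[nəŋɣi]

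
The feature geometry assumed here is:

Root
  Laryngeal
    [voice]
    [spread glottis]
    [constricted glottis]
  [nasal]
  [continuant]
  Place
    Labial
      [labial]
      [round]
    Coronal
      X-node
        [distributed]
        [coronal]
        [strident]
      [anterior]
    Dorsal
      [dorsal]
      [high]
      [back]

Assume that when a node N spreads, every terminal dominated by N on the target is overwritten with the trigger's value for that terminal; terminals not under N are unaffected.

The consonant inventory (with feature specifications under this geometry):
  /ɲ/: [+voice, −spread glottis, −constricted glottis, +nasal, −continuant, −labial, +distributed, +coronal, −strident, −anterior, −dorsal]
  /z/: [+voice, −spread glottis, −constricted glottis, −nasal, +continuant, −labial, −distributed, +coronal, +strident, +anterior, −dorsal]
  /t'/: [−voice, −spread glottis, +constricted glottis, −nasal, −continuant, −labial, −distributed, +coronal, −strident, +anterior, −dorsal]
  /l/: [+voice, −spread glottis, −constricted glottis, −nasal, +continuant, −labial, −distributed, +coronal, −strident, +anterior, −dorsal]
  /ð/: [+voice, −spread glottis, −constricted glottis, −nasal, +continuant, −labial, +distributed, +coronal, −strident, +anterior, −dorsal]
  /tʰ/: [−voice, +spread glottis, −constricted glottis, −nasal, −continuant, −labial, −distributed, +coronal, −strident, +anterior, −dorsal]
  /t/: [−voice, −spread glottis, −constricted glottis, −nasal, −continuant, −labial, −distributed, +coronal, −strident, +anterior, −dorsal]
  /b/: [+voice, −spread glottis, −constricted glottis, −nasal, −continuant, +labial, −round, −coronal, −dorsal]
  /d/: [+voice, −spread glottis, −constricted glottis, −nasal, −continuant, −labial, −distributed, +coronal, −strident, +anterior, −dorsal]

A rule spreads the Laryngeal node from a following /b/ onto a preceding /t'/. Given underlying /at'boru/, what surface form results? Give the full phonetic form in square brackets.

[adboru]

Terminals under Laryngeal in this geometry: [voice], [spread glottis], [constricted glottis].
The target acquires /b/'s values for everything under Laryngeal — [+voice], [−spread glottis], [−constricted glottis] — while keeping its own [nasal], [continuant], [labial], ….
Among the inventory, only /d/ has exactly this specification, giving the surface form [adboru].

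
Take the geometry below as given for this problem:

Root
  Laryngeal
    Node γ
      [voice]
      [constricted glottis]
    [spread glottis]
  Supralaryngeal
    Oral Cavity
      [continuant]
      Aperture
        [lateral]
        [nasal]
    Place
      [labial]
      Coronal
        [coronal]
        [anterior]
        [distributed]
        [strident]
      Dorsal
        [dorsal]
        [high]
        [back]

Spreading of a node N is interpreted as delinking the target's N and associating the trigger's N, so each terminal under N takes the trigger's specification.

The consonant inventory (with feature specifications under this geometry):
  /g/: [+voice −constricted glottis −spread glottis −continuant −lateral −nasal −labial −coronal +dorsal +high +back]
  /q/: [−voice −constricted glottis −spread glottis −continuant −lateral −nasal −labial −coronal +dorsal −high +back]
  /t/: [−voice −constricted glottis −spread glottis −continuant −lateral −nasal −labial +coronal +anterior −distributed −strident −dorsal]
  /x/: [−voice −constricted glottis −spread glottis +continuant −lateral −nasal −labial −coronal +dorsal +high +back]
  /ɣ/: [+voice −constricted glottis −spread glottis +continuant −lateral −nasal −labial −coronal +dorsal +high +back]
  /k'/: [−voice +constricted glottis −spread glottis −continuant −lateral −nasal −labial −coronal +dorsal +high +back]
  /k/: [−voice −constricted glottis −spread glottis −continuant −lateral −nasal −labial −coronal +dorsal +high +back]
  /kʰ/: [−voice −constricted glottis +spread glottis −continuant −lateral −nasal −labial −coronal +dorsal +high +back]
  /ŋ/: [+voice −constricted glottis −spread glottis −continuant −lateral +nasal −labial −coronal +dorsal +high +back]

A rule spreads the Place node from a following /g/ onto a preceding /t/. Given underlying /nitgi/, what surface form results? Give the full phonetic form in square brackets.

Terminals under Place in this geometry: [labial], [coronal], [anterior], [distributed], [strident], [dorsal], [high], [back].
Spreading Place from /g/ onto /t/ replaces those values with /g/'s: [−labial], [−coronal], [+dorsal], [+high], [+back]. Features outside Place ([voice], [constricted glottis], [spread glottis], …) stay as in /t/.
This feature bundle is that of [k], so /nitgi/ surfaces as [nikgi].

[nikgi]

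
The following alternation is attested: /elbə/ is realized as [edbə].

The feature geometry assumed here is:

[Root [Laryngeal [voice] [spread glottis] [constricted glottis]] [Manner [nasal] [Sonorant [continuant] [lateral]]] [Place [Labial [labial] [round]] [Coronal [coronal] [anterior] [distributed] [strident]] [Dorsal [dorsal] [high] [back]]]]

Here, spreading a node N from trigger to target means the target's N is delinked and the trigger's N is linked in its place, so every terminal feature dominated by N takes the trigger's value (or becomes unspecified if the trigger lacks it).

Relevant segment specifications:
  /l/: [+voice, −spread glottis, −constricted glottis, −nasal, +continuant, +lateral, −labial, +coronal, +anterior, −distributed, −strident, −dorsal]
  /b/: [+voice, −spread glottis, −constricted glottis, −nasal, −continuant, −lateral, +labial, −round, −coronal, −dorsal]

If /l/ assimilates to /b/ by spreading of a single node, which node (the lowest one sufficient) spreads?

Feature comparison: [continuant], [lateral] differ between /l/ and [d]; the remaining terminals match.
In this geometry the lowest node dominating all of them is Sonorant: every daughter of Sonorant dominates only a proper subset, so no lower node suffices.
If Sonorant spreads, every terminal under it takes /b/'s value, producing [d] as observed.
Features on which the two segments disagree outside Sonorant, such as [coronal], [labial], are unchanged — nothing dominating them spread, and Sonorant is the minimal sufficient constituent.

Sonorant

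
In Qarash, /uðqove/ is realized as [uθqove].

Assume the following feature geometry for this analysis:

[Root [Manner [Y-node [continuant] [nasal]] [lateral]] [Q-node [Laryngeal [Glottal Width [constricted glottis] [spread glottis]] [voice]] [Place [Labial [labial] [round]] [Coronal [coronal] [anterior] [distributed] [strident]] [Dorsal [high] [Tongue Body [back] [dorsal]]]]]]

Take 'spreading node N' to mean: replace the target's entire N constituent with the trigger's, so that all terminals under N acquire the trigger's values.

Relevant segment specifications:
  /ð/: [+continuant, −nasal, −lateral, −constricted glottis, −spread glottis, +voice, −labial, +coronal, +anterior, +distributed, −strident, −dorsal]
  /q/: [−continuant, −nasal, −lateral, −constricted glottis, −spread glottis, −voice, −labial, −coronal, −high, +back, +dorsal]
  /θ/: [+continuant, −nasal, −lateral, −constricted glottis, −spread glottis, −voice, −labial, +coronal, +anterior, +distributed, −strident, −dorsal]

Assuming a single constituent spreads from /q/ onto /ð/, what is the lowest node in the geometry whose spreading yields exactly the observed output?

The alternation /ð/ → [θ] changes [voice] and nothing else.
Since just one terminal is affected and it takes /q/'s value, spreading the terminal [voice] alone is sufficient and minimal.
[dorsal], [continuant] stay as in /ð/ although /q/ differs there, so no node dominating them spread; among the remaining candidates [voice] is the lowest that derives the output.

[voice]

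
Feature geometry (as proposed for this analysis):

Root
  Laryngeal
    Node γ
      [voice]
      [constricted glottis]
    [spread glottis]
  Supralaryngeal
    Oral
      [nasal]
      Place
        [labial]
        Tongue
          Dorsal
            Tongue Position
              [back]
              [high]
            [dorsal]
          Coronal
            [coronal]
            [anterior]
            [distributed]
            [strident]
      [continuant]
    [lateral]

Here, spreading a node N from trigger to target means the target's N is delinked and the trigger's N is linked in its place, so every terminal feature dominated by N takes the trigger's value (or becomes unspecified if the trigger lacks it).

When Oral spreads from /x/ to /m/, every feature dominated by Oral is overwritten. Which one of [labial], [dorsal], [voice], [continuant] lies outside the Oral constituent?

The terminals dominated by Oral are [nasal], [labial], [back], [high], [dorsal], [coronal], [anterior], [distributed], [strident], [continuant].
Of the listed options, [labial], [dorsal], [continuant] are among these and would be overwritten by spreading Oral.
But [voice] is a dependent of Node γ, outside Oral; it is therefore untouched by the spreading.

[voice]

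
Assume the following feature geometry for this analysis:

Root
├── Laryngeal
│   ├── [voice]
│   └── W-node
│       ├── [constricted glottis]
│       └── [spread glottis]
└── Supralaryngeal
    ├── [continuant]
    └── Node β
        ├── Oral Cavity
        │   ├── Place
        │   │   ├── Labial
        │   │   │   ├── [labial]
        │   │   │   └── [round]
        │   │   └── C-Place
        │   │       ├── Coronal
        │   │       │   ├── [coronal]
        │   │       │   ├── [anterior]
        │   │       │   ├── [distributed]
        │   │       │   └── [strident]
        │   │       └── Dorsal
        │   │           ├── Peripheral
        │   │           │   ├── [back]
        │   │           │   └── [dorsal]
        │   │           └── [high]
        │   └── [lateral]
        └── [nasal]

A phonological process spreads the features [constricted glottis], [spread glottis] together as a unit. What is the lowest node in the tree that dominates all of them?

W-node

[constricted glottis]: Root / Laryngeal / W-node / [constricted glottis].
[spread glottis]: Root / Laryngeal / W-node / [spread glottis].
W-node is the lowest common ancestor — every listed feature sits under it, and no single subconstituent of W-node covers them all.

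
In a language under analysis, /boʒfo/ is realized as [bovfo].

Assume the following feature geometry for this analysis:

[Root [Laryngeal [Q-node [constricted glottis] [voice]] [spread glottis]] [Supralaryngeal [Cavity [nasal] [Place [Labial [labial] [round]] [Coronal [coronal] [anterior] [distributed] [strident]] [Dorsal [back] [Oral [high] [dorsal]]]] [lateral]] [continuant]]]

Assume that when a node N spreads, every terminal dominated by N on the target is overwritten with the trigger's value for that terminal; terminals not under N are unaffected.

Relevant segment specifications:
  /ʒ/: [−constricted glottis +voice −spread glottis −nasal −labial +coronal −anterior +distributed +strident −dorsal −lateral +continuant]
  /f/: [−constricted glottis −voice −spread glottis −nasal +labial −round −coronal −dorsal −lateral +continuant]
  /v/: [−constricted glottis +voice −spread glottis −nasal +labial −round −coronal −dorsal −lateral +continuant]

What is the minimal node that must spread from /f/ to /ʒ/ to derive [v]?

Feature comparison: [labial], [round], [coronal], [anterior], [distributed], [strident] differ between /ʒ/ and [v]; the remaining terminals match.
In this geometry the lowest node dominating all of them is Place: every daughter of Place dominates only a proper subset, so no lower node suffices.
Delinking /ʒ/'s Place and associating /f/'s Place gives precisely the feature bundle of [v].
[voice], a feature on which the two segments disagree outside Place, is unchanged — nothing dominating it spread, and Place is the minimal sufficient constituent.

Place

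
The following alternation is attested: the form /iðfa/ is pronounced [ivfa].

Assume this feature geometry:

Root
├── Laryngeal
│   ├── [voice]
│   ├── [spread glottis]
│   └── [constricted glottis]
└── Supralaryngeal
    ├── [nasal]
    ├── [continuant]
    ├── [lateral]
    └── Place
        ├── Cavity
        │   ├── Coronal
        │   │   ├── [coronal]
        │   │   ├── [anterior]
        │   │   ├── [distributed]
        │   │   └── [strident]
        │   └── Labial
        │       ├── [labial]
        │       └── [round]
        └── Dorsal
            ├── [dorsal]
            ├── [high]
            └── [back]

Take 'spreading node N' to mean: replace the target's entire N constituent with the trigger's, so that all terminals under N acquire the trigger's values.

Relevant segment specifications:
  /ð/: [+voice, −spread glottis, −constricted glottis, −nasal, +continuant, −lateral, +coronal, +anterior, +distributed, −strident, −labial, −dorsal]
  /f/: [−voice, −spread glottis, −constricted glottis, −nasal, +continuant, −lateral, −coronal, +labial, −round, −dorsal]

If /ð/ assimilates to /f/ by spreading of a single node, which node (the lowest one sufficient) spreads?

Cavity

The alternation /ð/ → [v] changes [labial], [round], [coronal], [anterior], [distributed], [strident] and nothing else.
Tracing each changed feature up the tree, the paths first meet at Cavity; any lower node misses at least one of them.
Spreading Cavity from /f/ overwrites each of those terminals with /f/'s values, yielding exactly [v].
[voice] stays as in /ð/ although /f/ differs there, so no node dominating it spread; among the remaining candidates Cavity is the lowest that derives the output.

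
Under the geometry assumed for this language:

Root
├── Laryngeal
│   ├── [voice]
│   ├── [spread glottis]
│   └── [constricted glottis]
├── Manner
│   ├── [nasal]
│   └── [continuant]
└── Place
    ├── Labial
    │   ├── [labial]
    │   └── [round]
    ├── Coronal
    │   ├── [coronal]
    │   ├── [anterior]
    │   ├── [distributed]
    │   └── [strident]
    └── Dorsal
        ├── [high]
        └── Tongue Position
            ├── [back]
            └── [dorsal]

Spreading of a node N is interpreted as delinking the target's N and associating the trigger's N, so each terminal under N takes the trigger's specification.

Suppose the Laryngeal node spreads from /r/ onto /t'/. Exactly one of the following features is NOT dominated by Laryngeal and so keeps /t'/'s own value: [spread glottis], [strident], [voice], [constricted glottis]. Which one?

Laryngeal dominates exactly [voice], [spread glottis], [constricted glottis].
Spreading Laryngeal replaces [constricted glottis], [spread glottis], [voice] with the trigger's values, since each sits inside the Laryngeal constituent.
But [strident] is a dependent of Coronal, outside Laryngeal; it is therefore untouched by the spreading.

[strident]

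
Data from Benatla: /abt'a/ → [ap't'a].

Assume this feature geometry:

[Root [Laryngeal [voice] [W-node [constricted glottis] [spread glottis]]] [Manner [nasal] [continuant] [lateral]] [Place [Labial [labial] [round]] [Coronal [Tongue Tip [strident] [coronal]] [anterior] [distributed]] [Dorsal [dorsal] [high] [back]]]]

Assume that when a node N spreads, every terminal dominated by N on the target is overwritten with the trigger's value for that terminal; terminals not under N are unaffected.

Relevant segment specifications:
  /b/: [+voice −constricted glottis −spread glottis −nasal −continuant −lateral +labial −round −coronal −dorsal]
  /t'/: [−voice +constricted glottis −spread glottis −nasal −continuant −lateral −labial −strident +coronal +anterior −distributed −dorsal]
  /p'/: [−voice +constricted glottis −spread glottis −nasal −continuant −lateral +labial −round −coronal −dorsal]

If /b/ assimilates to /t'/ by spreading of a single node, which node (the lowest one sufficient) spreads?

The alternation /b/ → [p'] changes [voice], [constricted glottis] and nothing else.
The smallest constituent containing every changed terminal is Laryngeal — each of its daughters lacks at least one of the affected features.
If Laryngeal spreads, every terminal under it takes /t'/'s value, producing [p'] as observed.
Had Root spread, [coronal], [labial] would have taken /t'/'s values; they stay as in /b/, confirming the spreading constituent is exactly Laryngeal.

Laryngeal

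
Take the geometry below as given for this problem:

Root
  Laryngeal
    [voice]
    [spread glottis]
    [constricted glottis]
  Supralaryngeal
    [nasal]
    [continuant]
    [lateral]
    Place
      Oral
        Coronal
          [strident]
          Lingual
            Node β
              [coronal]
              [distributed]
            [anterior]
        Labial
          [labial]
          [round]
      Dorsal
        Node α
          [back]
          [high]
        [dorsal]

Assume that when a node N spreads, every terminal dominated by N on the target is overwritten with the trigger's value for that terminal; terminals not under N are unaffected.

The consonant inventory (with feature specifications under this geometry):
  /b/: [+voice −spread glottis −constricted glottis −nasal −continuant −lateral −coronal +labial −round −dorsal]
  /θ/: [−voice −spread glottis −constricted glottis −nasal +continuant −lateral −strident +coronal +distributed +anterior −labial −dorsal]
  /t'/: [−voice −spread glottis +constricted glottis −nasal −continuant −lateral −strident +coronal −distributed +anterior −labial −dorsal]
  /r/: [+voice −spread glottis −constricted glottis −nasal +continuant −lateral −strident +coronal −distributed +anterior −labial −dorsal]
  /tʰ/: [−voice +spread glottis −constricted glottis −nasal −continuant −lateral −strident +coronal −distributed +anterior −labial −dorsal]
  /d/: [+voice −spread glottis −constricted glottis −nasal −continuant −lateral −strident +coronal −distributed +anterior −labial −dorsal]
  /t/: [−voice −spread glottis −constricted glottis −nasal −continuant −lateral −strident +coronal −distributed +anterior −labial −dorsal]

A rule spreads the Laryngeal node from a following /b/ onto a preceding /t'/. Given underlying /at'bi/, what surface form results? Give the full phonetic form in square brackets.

[adbi]

Laryngeal immediately or transitively dominates [voice], [spread glottis], [constricted glottis].
After delinking /t'/'s Laryngeal and linking /b/'s, the affected terminals become [+voice], [−spread glottis], [−constricted glottis]; [nasal], [continuant], [lateral], … (outside Laryngeal) are retained from /t'/.
The resulting bundle matches /d/ in the inventory; substituting it for /t'/ gives [adbi].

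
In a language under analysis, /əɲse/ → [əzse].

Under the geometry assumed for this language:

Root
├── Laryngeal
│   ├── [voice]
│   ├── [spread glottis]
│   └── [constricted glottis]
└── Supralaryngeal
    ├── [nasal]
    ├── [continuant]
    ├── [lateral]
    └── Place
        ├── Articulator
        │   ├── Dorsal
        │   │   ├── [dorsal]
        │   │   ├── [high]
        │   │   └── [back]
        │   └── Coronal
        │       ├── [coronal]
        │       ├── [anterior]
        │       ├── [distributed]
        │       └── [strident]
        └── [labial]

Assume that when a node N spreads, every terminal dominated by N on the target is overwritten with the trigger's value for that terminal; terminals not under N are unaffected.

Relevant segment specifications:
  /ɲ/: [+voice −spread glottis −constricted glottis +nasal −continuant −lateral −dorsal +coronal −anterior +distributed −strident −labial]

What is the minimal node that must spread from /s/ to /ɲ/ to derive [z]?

Comparing /ɲ/ with its surface form [z], the features that change are [nasal], [continuant], [anterior], [distributed], [strident].
The smallest constituent containing every changed terminal is Supralaryngeal — each of its daughters lacks at least one of the affected features.
Delinking /ɲ/'s Supralaryngeal and associating /s/'s Supralaryngeal gives precisely the feature bundle of [z].
Since [voice] is preserved even though /s/ disagrees there, no node above Supralaryngeal spread.

Supralaryngeal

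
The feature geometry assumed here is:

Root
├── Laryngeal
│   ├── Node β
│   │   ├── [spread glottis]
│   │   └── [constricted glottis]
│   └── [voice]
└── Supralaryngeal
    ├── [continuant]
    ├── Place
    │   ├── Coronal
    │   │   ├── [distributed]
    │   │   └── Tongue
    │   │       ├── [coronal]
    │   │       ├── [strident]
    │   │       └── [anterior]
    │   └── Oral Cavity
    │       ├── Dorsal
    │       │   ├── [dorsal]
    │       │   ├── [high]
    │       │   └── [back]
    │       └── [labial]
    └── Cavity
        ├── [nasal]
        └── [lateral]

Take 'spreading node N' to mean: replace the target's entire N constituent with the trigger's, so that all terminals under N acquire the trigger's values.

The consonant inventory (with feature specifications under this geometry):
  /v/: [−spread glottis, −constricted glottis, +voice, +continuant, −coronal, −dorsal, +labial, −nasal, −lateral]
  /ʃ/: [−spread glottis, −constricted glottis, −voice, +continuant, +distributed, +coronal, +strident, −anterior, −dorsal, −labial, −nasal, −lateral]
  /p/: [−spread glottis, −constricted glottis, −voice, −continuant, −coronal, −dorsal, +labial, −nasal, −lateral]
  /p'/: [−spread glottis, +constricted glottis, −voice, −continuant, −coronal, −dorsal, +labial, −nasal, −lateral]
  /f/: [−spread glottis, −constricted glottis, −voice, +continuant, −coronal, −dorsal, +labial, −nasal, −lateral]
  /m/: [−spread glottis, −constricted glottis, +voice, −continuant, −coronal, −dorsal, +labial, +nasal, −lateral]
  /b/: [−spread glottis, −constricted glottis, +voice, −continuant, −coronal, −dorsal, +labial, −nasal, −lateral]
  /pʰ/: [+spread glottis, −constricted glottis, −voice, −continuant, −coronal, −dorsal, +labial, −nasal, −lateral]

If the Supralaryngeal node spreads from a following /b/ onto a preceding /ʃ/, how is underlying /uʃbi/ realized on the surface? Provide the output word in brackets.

Supralaryngeal immediately or transitively dominates [continuant], [distributed], [coronal], [strident], [anterior], [dorsal], [high], [back], [labial], [nasal], [lateral].
After delinking /ʃ/'s Supralaryngeal and linking /b/'s, the affected terminals become [−continuant], [−coronal], [−dorsal], [+labial], [−nasal], [−lateral]; [spread glottis], [constricted glottis], [voice] (outside Supralaryngeal) are retained from /ʃ/.
This feature bundle is that of [p], so /uʃbi/ surfaces as [upbi].

[upbi]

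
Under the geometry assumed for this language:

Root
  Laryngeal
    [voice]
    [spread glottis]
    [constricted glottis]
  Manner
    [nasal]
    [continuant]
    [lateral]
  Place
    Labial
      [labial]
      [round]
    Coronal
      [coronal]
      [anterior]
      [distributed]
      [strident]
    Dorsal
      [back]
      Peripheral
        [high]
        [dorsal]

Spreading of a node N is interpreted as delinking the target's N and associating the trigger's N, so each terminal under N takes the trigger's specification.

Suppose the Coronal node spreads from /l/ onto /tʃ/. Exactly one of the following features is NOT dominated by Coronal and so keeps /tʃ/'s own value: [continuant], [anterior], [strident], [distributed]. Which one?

[continuant]

The terminals dominated by Coronal are [coronal], [anterior], [distributed], [strident].
Spreading Coronal replaces [strident], [anterior], [distributed] with the trigger's values, since each sits inside the Coronal constituent.
But [continuant] is a dependent of Manner, outside Coronal; it is therefore untouched by the spreading.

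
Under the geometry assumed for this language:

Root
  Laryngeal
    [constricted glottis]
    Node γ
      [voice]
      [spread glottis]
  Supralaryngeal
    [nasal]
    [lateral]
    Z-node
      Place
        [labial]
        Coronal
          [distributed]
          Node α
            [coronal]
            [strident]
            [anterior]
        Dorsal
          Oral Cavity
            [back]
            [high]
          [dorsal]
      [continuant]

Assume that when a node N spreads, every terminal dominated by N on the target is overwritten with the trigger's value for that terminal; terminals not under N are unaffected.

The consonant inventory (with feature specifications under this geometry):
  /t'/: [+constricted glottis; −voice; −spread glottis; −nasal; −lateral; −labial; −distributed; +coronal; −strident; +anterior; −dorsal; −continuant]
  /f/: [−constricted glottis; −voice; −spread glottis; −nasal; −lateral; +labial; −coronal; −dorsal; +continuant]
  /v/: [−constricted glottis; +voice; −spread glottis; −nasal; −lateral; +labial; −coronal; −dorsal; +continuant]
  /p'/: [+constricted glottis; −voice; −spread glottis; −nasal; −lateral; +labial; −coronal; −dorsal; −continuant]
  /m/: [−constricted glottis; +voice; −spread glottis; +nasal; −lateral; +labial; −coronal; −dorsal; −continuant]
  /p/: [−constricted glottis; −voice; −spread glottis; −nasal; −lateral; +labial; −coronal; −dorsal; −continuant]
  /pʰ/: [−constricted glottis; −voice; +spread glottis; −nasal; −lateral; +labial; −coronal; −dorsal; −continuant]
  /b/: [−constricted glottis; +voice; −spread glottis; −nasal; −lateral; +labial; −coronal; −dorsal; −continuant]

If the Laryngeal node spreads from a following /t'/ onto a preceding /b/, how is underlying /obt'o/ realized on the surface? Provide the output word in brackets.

[op't'o]

Laryngeal immediately or transitively dominates [constricted glottis], [voice], [spread glottis].
The target acquires /t'/'s values for everything under Laryngeal — [+constricted glottis], [−voice], [−spread glottis] — while keeping its own [nasal], [lateral], [labial], ….
Among the inventory, only /p'/ has exactly this specification, giving the surface form [op't'o].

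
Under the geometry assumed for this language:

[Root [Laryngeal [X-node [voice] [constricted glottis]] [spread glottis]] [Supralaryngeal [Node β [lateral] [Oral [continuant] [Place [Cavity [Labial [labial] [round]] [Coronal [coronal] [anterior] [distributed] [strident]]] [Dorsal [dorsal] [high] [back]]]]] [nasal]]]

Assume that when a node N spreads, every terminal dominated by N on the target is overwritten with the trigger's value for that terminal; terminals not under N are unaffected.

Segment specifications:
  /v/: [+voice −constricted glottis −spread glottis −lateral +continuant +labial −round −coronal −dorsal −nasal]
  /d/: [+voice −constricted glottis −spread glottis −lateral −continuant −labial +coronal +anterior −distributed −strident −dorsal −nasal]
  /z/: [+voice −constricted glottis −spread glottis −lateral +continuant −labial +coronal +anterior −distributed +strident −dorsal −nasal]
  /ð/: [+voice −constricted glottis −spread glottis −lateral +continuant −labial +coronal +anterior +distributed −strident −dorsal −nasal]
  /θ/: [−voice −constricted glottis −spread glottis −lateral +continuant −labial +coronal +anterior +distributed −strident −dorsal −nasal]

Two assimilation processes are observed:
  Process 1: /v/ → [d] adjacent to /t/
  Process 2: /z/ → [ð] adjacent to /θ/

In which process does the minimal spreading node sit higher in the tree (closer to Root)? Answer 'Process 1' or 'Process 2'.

Process 1

Process 1 alters [continuant], [labial], [round], [coronal], [anterior], [distributed], [strident]; the lowest common ancestor is Oral (depth 3 from Root).
In Process 2, [distributed], [strident] change, so the minimal spreading node is Coronal at depth 6.
Oral is closer to Root than Coronal, so Process 1 spreads the higher node.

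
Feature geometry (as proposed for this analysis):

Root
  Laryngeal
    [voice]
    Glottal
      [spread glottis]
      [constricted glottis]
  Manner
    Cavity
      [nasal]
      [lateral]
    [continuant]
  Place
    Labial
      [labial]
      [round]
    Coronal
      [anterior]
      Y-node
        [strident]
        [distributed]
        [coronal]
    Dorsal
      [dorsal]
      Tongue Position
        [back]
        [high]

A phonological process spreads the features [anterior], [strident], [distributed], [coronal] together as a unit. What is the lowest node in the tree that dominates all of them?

Coronal

[anterior] lies under Coronal (below Place).
[strident]: Root / Place / Coronal / Y-node / [strident].
[distributed] lies under Y-node (below Place).
[coronal]: Root / Place / Coronal / Y-node / [coronal].
These paths first converge at Coronal; no daughter of Coronal dominates all 4 features, so Coronal is the minimal constituent.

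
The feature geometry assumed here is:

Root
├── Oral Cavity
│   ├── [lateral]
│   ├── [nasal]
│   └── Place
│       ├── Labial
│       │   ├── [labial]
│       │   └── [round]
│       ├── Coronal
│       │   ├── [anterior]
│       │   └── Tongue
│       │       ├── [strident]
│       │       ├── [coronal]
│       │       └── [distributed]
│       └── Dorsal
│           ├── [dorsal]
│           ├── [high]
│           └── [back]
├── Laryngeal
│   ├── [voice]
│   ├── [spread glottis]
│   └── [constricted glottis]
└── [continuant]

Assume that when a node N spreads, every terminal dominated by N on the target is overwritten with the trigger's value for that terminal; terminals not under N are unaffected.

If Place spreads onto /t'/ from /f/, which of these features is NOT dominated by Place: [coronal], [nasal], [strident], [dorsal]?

[nasal]

Place dominates exactly [labial], [round], [anterior], [strident], [coronal], [distributed], [dorsal], [high], [back].
[strident], [coronal], [dorsal] all lie under Place, so they are overwritten when Place spreads.
[nasal] is not within the Place subtree (it hangs from Oral Cavity), so /t'/'s [nasal] value survives.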